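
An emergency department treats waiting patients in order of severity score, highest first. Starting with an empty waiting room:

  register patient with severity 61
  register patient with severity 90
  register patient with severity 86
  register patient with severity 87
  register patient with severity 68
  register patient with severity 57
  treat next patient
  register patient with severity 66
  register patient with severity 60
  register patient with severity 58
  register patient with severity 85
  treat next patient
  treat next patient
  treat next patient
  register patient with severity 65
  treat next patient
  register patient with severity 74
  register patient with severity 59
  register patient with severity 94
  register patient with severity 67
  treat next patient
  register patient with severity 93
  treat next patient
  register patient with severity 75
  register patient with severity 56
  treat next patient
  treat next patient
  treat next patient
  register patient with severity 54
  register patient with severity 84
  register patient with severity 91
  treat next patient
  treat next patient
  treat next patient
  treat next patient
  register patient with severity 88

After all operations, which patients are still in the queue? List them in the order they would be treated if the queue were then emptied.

insert 61 → {61}
insert 90 → {90, 61}
insert 86 → {90, 86, 61}
insert 87 → {90, 87, 86, 61}
insert 68 → {90, 87, 86, 68, 61}
insert 57 → {90, 87, 86, 68, 61, 57}
treat next patient → 90; now {87, 86, 68, 61, 57}
insert 66 → {87, 86, 68, 66, 61, 57}
insert 60 → {87, 86, 68, 66, 61, 60, 57}
insert 58 → {87, 86, 68, 66, 61, 60, 58, 57}
insert 85 → {87, 86, 85, 68, 66, 61, 60, 58, 57}
treat next patient → 87; now {86, 85, 68, 66, 61, 60, 58, 57}
treat next patient → 86; now {85, 68, 66, 61, 60, 58, 57}
treat next patient → 85; now {68, 66, 61, 60, 58, 57}
insert 65 → {68, 66, 65, 61, 60, 58, 57}
treat next patient → 68; now {66, 65, 61, 60, 58, 57}
insert 74 → {74, 66, 65, 61, 60, 58, 57}
insert 59 → {74, 66, 65, 61, 60, 59, 58, 57}
insert 94 → {94, 74, 66, 65, 61, 60, 59, 58, 57}
insert 67 → {94, 74, 67, 66, 65, 61, 60, 59, 58, 57}
treat next patient → 94; now {74, 67, 66, 65, 61, 60, 59, 58, 57}
insert 93 → {93, 74, 67, 66, 65, 61, 60, 59, 58, 57}
treat next patient → 93; now {74, 67, 66, 65, 61, 60, 59, 58, 57}
insert 75 → {75, 74, 67, 66, 65, 61, 60, 59, 58, 57}
insert 56 → {75, 74, 67, 66, 65, 61, 60, 59, 58, 57, 56}
treat next patient → 75; now {74, 67, 66, 65, 61, 60, 59, 58, 57, 56}
treat next patient → 74; now {67, 66, 65, 61, 60, 59, 58, 57, 56}
treat next patient → 67; now {66, 65, 61, 60, 59, 58, 57, 56}
insert 54 → {66, 65, 61, 60, 59, 58, 57, 56, 54}
insert 84 → {84, 66, 65, 61, 60, 59, 58, 57, 56, 54}
insert 91 → {91, 84, 66, 65, 61, 60, 59, 58, 57, 56, 54}
treat next patient → 91; now {84, 66, 65, 61, 60, 59, 58, 57, 56, 54}
treat next patient → 84; now {66, 65, 61, 60, 59, 58, 57, 56, 54}
treat next patient → 66; now {65, 61, 60, 59, 58, 57, 56, 54}
treat next patient → 65; now {61, 60, 59, 58, 57, 56, 54}
insert 88 → {88, 61, 60, 59, 58, 57, 56, 54}

88 → 61 → 60 → 59 → 58 → 57 → 56 → 54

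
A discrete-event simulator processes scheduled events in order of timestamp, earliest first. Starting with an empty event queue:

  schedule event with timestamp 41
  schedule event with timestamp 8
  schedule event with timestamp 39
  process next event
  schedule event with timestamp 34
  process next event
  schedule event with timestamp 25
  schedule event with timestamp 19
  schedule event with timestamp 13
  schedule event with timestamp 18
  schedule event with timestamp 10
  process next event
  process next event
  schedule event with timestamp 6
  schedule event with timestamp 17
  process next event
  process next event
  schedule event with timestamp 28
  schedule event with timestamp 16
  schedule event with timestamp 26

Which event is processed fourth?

insert 41 → {41}
insert 8 → {8, 41}
insert 39 → {8, 39, 41}
process next event → 8; now {39, 41}
insert 34 → {34, 39, 41}
process next event → 34; now {39, 41}
insert 25 → {25, 39, 41}
insert 19 → {19, 25, 39, 41}
insert 13 → {13, 19, 25, 39, 41}
insert 18 → {13, 18, 19, 25, 39, 41}
insert 10 → {10, 13, 18, 19, 25, 39, 41}
process next event → 10; now {13, 18, 19, 25, 39, 41}
process next event → 13; now {18, 19, 25, 39, 41}
insert 6 → {6, 18, 19, 25, 39, 41}
insert 17 → {6, 17, 18, 19, 25, 39, 41}
process next event → 6; now {17, 18, 19, 25, 39, 41}
process next event → 17; now {18, 19, 25, 39, 41}
insert 28 → {18, 19, 25, 28, 39, 41}
insert 16 → {16, 18, 19, 25, 28, 39, 41}
insert 26 → {16, 18, 19, 25, 26, 28, 39, 41}

13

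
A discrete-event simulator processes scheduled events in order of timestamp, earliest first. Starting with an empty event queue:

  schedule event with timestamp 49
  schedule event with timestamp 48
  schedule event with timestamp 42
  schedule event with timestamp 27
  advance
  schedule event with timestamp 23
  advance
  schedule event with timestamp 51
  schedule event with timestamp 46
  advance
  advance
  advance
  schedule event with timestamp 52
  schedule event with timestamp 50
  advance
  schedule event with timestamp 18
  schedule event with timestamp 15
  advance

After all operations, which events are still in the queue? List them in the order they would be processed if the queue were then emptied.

insert 49 → {49}
insert 48 → {48, 49}
insert 42 → {42, 48, 49}
insert 27 → {27, 42, 48, 49}
advance → 27; now {42, 48, 49}
insert 23 → {23, 42, 48, 49}
advance → 23; now {42, 48, 49}
insert 51 → {42, 48, 49, 51}
insert 46 → {42, 46, 48, 49, 51}
advance → 42; now {46, 48, 49, 51}
advance → 46; now {48, 49, 51}
advance → 48; now {49, 51}
insert 52 → {49, 51, 52}
insert 50 → {49, 50, 51, 52}
advance → 49; now {50, 51, 52}
insert 18 → {18, 50, 51, 52}
insert 15 → {15, 18, 50, 51, 52}
advance → 15; now {18, 50, 51, 52}

18 → 50 → 51 → 52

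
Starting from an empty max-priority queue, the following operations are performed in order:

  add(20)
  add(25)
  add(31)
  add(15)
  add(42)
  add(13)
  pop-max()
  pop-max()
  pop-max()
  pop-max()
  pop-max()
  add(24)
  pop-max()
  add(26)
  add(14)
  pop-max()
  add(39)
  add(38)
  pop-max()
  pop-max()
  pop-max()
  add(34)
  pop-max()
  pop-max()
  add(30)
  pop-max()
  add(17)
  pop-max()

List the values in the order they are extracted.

insert 20 → {20}
insert 25 → {25, 20}
insert 31 → {31, 25, 20}
insert 15 → {31, 25, 20, 15}
insert 42 → {42, 31, 25, 20, 15}
insert 13 → {42, 31, 25, 20, 15, 13}
pop-max → 42; now {31, 25, 20, 15, 13}
pop-max → 31; now {25, 20, 15, 13}
pop-max → 25; now {20, 15, 13}
pop-max → 20; now {15, 13}
pop-max → 15; now {13}
insert 24 → {24, 13}
pop-max → 24; now {13}
insert 26 → {26, 13}
insert 14 → {26, 14, 13}
pop-max → 26; now {14, 13}
insert 39 → {39, 14, 13}
insert 38 → {39, 38, 14, 13}
pop-max → 39; now {38, 14, 13}
pop-max → 38; now {14, 13}
pop-max → 14; now {13}
insert 34 → {34, 13}
pop-max → 34; now {13}
pop-max → 13; now {}
insert 30 → {30}
pop-max → 30; now {}
insert 17 → {17}
pop-max → 17; now {}

42, 31, 25, 20, 15, 24, 26, 39, 38, 14, 34, 13, 30, 17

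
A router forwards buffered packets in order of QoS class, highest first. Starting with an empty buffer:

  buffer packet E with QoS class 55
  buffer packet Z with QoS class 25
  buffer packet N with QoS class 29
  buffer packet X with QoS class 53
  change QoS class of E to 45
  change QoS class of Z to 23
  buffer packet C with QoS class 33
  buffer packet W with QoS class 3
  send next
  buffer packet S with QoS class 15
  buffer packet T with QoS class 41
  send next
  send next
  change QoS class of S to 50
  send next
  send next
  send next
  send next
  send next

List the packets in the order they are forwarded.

add E (QoS class 55) → {E:55}
add Z (QoS class 25) → {E:55, Z:25}
add N (QoS class 29) → {E:55, N:29, Z:25}
add X (QoS class 53) → {E:55, X:53, N:29, Z:25}
update E to QoS class 45 → {X:53, E:45, N:29, Z:25}
update Z to QoS class 23 → {X:53, E:45, N:29, Z:23}
add C (QoS class 33) → {X:53, E:45, C:33, N:29, Z:23}
add W (QoS class 3) → {X:53, E:45, C:33, N:29, Z:23, W:3}
send next → X; now {E:45, C:33, N:29, Z:23, W:3}
add S (QoS class 15) → {E:45, C:33, N:29, Z:23, S:15, W:3}
add T (QoS class 41) → {E:45, T:41, C:33, N:29, Z:23, S:15, W:3}
send next → E; now {T:41, C:33, N:29, Z:23, S:15, W:3}
send next → T; now {C:33, N:29, Z:23, S:15, W:3}
update S to QoS class 50 → {S:50, C:33, N:29, Z:23, W:3}
send next → S; now {C:33, N:29, Z:23, W:3}
send next → C; now {N:29, Z:23, W:3}
send next → N; now {Z:23, W:3}
send next → Z; now {W:3}
send next → W; now {}

X, E, T, S, C, N, Z, W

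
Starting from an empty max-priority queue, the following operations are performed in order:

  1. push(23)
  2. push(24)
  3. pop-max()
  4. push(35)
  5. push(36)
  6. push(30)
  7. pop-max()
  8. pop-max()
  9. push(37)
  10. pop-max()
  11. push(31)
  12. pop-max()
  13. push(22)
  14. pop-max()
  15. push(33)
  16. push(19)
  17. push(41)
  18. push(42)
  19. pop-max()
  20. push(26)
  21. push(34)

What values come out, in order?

24 → 36 → 35 → 37 → 31 → 30 → 42

insert 23 → {23}
insert 24 → {24, 23}
pop-max → 24; now {23}
insert 35 → {35, 23}
insert 36 → {36, 35, 23}
insert 30 → {36, 35, 30, 23}
pop-max → 36; now {35, 30, 23}
pop-max → 35; now {30, 23}
insert 37 → {37, 30, 23}
pop-max → 37; now {30, 23}
insert 31 → {31, 30, 23}
pop-max → 31; now {30, 23}
insert 22 → {30, 23, 22}
pop-max → 30; now {23, 22}
insert 33 → {33, 23, 22}
insert 19 → {33, 23, 22, 19}
insert 41 → {41, 33, 23, 22, 19}
insert 42 → {42, 41, 33, 23, 22, 19}
pop-max → 42; now {41, 33, 23, 22, 19}
insert 26 → {41, 33, 26, 23, 22, 19}
insert 34 → {41, 34, 33, 26, 23, 22, 19}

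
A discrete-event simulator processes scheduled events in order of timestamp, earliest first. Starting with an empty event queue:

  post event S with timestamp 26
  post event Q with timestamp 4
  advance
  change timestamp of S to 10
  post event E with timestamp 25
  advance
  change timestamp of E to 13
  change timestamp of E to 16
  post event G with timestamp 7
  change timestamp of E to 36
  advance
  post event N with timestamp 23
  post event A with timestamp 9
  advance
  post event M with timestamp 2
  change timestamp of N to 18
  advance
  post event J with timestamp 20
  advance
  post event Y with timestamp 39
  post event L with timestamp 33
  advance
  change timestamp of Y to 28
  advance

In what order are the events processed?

add S (timestamp 26) → {S:26}
add Q (timestamp 4) → {Q:4, S:26}
advance → Q; now {S:26}
update S to timestamp 10 → {S:10}
add E (timestamp 25) → {S:10, E:25}
advance → S; now {E:25}
update E to timestamp 13 → {E:13}
update E to timestamp 16 → {E:16}
add G (timestamp 7) → {G:7, E:16}
update E to timestamp 36 → {G:7, E:36}
advance → G; now {E:36}
add N (timestamp 23) → {N:23, E:36}
add A (timestamp 9) → {A:9, N:23, E:36}
advance → A; now {N:23, E:36}
add M (timestamp 2) → {M:2, N:23, E:36}
update N to timestamp 18 → {M:2, N:18, E:36}
advance → M; now {N:18, E:36}
add J (timestamp 20) → {N:18, J:20, E:36}
advance → N; now {J:20, E:36}
add Y (timestamp 39) → {J:20, E:36, Y:39}
add L (timestamp 33) → {J:20, L:33, E:36, Y:39}
advance → J; now {L:33, E:36, Y:39}
update Y to timestamp 28 → {Y:28, L:33, E:36}
advance → Y; now {L:33, E:36}

Q, S, G, A, M, N, J, Y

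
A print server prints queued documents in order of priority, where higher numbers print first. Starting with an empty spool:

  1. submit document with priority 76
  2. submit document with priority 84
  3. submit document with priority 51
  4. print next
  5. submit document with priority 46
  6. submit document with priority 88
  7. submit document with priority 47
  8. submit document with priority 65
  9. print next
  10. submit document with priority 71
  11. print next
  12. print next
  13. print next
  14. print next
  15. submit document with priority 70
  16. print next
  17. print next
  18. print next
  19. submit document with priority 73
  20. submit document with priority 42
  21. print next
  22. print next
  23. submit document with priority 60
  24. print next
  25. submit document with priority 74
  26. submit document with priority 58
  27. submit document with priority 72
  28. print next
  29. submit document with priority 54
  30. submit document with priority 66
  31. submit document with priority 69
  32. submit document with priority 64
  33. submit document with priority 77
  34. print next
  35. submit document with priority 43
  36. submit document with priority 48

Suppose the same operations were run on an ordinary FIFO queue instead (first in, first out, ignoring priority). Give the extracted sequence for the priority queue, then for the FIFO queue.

priority queue: [84, 88, 76, 71, 65, 51, 70, 47, 46, 73, 42, 60, 74, 77]; FIFO queue: [76, 84, 51, 46, 88, 47, 65, 71, 70, 73, 42, 60, 74, 58]

insert 76 → {76}
insert 84 → {84, 76}
insert 51 → {84, 76, 51}
print next → 84; now {76, 51}
insert 46 → {76, 51, 46}
insert 88 → {88, 76, 51, 46}
insert 47 → {88, 76, 51, 47, 46}
insert 65 → {88, 76, 65, 51, 47, 46}
print next → 88; now {76, 65, 51, 47, 46}
insert 71 → {76, 71, 65, 51, 47, 46}
print next → 76; now {71, 65, 51, 47, 46}
print next → 71; now {65, 51, 47, 46}
print next → 65; now {51, 47, 46}
print next → 51; now {47, 46}
insert 70 → {70, 47, 46}
print next → 70; now {47, 46}
print next → 47; now {46}
print next → 46; now {}
insert 73 → {73}
insert 42 → {73, 42}
print next → 73; now {42}
print next → 42; now {}
insert 60 → {60}
print next → 60; now {}
insert 74 → {74}
insert 58 → {74, 58}
insert 72 → {74, 72, 58}
print next → 74; now {72, 58}
insert 54 → {72, 58, 54}
insert 66 → {72, 66, 58, 54}
insert 69 → {72, 69, 66, 58, 54}
insert 64 → {72, 69, 66, 64, 58, 54}
insert 77 → {77, 72, 69, 66, 64, 58, 54}
print next → 77; now {72, 69, 66, 64, 58, 54}
insert 43 → {72, 69, 66, 64, 58, 54, 43}
insert 48 → {72, 69, 66, 64, 58, 54, 48, 43}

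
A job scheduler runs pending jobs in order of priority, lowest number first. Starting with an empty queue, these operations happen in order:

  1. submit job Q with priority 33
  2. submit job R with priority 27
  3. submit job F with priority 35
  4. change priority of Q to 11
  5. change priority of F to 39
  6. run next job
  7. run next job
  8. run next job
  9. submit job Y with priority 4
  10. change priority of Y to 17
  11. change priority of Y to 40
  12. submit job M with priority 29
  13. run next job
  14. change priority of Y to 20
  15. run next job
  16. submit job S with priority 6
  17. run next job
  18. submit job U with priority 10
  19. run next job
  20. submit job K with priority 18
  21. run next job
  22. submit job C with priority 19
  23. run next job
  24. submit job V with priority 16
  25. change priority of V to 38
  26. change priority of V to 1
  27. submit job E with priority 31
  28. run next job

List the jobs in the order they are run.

Q, R, F, M, Y, S, U, K, C, V

add Q (priority 33) → {Q:33}
add R (priority 27) → {R:27, Q:33}
add F (priority 35) → {R:27, Q:33, F:35}
update Q to priority 11 → {Q:11, R:27, F:35}
update F to priority 39 → {Q:11, R:27, F:39}
run next job → Q; now {R:27, F:39}
run next job → R; now {F:39}
run next job → F; now {}
add Y (priority 4) → {Y:4}
update Y to priority 17 → {Y:17}
update Y to priority 40 → {Y:40}
add M (priority 29) → {M:29, Y:40}
run next job → M; now {Y:40}
update Y to priority 20 → {Y:20}
run next job → Y; now {}
add S (priority 6) → {S:6}
run next job → S; now {}
add U (priority 10) → {U:10}
run next job → U; now {}
add K (priority 18) → {K:18}
run next job → K; now {}
add C (priority 19) → {C:19}
run next job → C; now {}
add V (priority 16) → {V:16}
update V to priority 38 → {V:38}
update V to priority 1 → {V:1}
add E (priority 31) → {V:1, E:31}
run next job → V; now {E:31}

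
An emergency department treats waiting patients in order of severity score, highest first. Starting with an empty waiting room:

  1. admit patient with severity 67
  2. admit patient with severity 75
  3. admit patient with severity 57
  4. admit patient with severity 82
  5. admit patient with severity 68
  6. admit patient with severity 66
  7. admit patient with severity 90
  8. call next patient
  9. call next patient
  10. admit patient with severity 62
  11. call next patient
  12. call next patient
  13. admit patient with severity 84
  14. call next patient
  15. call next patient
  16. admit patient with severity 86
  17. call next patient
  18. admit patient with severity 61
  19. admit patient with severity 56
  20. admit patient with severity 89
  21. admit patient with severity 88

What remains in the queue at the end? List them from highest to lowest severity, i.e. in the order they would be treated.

insert 67 → {67}
insert 75 → {75, 67}
insert 57 → {75, 67, 57}
insert 82 → {82, 75, 67, 57}
insert 68 → {82, 75, 68, 67, 57}
insert 66 → {82, 75, 68, 67, 66, 57}
insert 90 → {90, 82, 75, 68, 67, 66, 57}
call next patient → 90; now {82, 75, 68, 67, 66, 57}
call next patient → 82; now {75, 68, 67, 66, 57}
insert 62 → {75, 68, 67, 66, 62, 57}
call next patient → 75; now {68, 67, 66, 62, 57}
call next patient → 68; now {67, 66, 62, 57}
insert 84 → {84, 67, 66, 62, 57}
call next patient → 84; now {67, 66, 62, 57}
call next patient → 67; now {66, 62, 57}
insert 86 → {86, 66, 62, 57}
call next patient → 86; now {66, 62, 57}
insert 61 → {66, 62, 61, 57}
insert 56 → {66, 62, 61, 57, 56}
insert 89 → {89, 66, 62, 61, 57, 56}
insert 88 → {89, 88, 66, 62, 61, 57, 56}

89 → 88 → 66 → 62 → 61 → 57 → 56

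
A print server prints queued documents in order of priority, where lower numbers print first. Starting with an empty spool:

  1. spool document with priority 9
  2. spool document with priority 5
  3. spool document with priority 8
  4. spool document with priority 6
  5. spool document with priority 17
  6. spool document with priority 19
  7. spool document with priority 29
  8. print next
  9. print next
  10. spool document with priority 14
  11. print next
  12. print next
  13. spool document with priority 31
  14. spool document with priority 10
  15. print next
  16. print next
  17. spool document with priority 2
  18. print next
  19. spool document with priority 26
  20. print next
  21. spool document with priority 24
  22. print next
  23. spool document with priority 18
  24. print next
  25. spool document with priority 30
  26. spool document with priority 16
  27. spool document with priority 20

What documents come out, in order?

5, 6, 8, 9, 10, 14, 2, 17, 19, 18

insert 9 → {9}
insert 5 → {5, 9}
insert 8 → {5, 8, 9}
insert 6 → {5, 6, 8, 9}
insert 17 → {5, 6, 8, 9, 17}
insert 19 → {5, 6, 8, 9, 17, 19}
insert 29 → {5, 6, 8, 9, 17, 19, 29}
print next → 5; now {6, 8, 9, 17, 19, 29}
print next → 6; now {8, 9, 17, 19, 29}
insert 14 → {8, 9, 14, 17, 19, 29}
print next → 8; now {9, 14, 17, 19, 29}
print next → 9; now {14, 17, 19, 29}
insert 31 → {14, 17, 19, 29, 31}
insert 10 → {10, 14, 17, 19, 29, 31}
print next → 10; now {14, 17, 19, 29, 31}
print next → 14; now {17, 19, 29, 31}
insert 2 → {2, 17, 19, 29, 31}
print next → 2; now {17, 19, 29, 31}
insert 26 → {17, 19, 26, 29, 31}
print next → 17; now {19, 26, 29, 31}
insert 24 → {19, 24, 26, 29, 31}
print next → 19; now {24, 26, 29, 31}
insert 18 → {18, 24, 26, 29, 31}
print next → 18; now {24, 26, 29, 31}
insert 30 → {24, 26, 29, 30, 31}
insert 16 → {16, 24, 26, 29, 30, 31}
insert 20 → {16, 20, 24, 26, 29, 30, 31}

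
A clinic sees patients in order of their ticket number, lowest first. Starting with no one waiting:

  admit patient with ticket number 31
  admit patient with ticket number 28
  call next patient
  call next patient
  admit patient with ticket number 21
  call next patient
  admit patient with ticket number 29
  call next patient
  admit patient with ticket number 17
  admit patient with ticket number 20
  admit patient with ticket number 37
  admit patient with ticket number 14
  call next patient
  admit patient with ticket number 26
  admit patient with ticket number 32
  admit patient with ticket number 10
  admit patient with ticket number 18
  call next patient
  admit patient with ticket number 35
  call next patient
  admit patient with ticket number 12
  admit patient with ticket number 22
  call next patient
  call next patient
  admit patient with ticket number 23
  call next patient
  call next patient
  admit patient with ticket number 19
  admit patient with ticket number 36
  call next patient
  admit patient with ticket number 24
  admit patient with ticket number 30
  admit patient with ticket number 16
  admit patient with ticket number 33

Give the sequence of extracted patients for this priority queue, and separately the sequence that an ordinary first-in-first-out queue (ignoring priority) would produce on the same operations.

insert 31 → {31}
insert 28 → {28, 31}
call next patient → 28; now {31}
call next patient → 31; now {}
insert 21 → {21}
call next patient → 21; now {}
insert 29 → {29}
call next patient → 29; now {}
insert 17 → {17}
insert 20 → {17, 20}
insert 37 → {17, 20, 37}
insert 14 → {14, 17, 20, 37}
call next patient → 14; now {17, 20, 37}
insert 26 → {17, 20, 26, 37}
insert 32 → {17, 20, 26, 32, 37}
insert 10 → {10, 17, 20, 26, 32, 37}
insert 18 → {10, 17, 18, 20, 26, 32, 37}
call next patient → 10; now {17, 18, 20, 26, 32, 37}
insert 35 → {17, 18, 20, 26, 32, 35, 37}
call next patient → 17; now {18, 20, 26, 32, 35, 37}
insert 12 → {12, 18, 20, 26, 32, 35, 37}
insert 22 → {12, 18, 20, 22, 26, 32, 35, 37}
call next patient → 12; now {18, 20, 22, 26, 32, 35, 37}
call next patient → 18; now {20, 22, 26, 32, 35, 37}
insert 23 → {20, 22, 23, 26, 32, 35, 37}
call next patient → 20; now {22, 23, 26, 32, 35, 37}
call next patient → 22; now {23, 26, 32, 35, 37}
insert 19 → {19, 23, 26, 32, 35, 37}
insert 36 → {19, 23, 26, 32, 35, 36, 37}
call next patient → 19; now {23, 26, 32, 35, 36, 37}
insert 24 → {23, 24, 26, 32, 35, 36, 37}
insert 30 → {23, 24, 26, 30, 32, 35, 36, 37}
insert 16 → {16, 23, 24, 26, 30, 32, 35, 36, 37}
insert 33 → {16, 23, 24, 26, 30, 32, 33, 35, 36, 37}

priority queue: 28, 31, 21, 29, 14, 10, 17, 12, 18, 20, 22, 19; FIFO queue: 31 → 28 → 21 → 29 → 17 → 20 → 37 → 14 → 26 → 32 → 10 → 18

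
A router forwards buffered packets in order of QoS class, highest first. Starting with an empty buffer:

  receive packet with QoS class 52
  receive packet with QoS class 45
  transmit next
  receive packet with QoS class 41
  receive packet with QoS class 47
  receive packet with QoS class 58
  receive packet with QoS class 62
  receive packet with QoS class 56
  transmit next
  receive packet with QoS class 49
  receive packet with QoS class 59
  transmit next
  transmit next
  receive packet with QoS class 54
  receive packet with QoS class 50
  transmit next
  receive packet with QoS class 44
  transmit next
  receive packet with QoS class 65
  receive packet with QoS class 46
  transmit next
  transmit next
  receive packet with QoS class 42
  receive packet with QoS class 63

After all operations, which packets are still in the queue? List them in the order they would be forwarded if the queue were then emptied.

63, 49, 47, 46, 45, 44, 42, 41

insert 52 → {52}
insert 45 → {52, 45}
transmit next → 52; now {45}
insert 41 → {45, 41}
insert 47 → {47, 45, 41}
insert 58 → {58, 47, 45, 41}
insert 62 → {62, 58, 47, 45, 41}
insert 56 → {62, 58, 56, 47, 45, 41}
transmit next → 62; now {58, 56, 47, 45, 41}
insert 49 → {58, 56, 49, 47, 45, 41}
insert 59 → {59, 58, 56, 49, 47, 45, 41}
transmit next → 59; now {58, 56, 49, 47, 45, 41}
transmit next → 58; now {56, 49, 47, 45, 41}
insert 54 → {56, 54, 49, 47, 45, 41}
insert 50 → {56, 54, 50, 49, 47, 45, 41}
transmit next → 56; now {54, 50, 49, 47, 45, 41}
insert 44 → {54, 50, 49, 47, 45, 44, 41}
transmit next → 54; now {50, 49, 47, 45, 44, 41}
insert 65 → {65, 50, 49, 47, 45, 44, 41}
insert 46 → {65, 50, 49, 47, 46, 45, 44, 41}
transmit next → 65; now {50, 49, 47, 46, 45, 44, 41}
transmit next → 50; now {49, 47, 46, 45, 44, 41}
insert 42 → {49, 47, 46, 45, 44, 42, 41}
insert 63 → {63, 49, 47, 46, 45, 44, 42, 41}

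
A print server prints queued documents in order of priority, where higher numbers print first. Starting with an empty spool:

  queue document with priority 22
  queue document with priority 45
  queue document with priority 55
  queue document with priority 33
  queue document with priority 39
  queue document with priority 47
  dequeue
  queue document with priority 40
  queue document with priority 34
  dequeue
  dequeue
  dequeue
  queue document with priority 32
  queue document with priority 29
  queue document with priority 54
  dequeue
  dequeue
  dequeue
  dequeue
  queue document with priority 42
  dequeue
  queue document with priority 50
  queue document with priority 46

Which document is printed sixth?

insert 22 → {22}
insert 45 → {45, 22}
insert 55 → {55, 45, 22}
insert 33 → {55, 45, 33, 22}
insert 39 → {55, 45, 39, 33, 22}
insert 47 → {55, 47, 45, 39, 33, 22}
dequeue → 55; now {47, 45, 39, 33, 22}
insert 40 → {47, 45, 40, 39, 33, 22}
insert 34 → {47, 45, 40, 39, 34, 33, 22}
dequeue → 47; now {45, 40, 39, 34, 33, 22}
dequeue → 45; now {40, 39, 34, 33, 22}
dequeue → 40; now {39, 34, 33, 22}
insert 32 → {39, 34, 33, 32, 22}
insert 29 → {39, 34, 33, 32, 29, 22}
insert 54 → {54, 39, 34, 33, 32, 29, 22}
dequeue → 54; now {39, 34, 33, 32, 29, 22}
dequeue → 39; now {34, 33, 32, 29, 22}
dequeue → 34; now {33, 32, 29, 22}
dequeue → 33; now {32, 29, 22}
insert 42 → {42, 32, 29, 22}
dequeue → 42; now {32, 29, 22}
insert 50 → {50, 32, 29, 22}
insert 46 → {50, 46, 32, 29, 22}

39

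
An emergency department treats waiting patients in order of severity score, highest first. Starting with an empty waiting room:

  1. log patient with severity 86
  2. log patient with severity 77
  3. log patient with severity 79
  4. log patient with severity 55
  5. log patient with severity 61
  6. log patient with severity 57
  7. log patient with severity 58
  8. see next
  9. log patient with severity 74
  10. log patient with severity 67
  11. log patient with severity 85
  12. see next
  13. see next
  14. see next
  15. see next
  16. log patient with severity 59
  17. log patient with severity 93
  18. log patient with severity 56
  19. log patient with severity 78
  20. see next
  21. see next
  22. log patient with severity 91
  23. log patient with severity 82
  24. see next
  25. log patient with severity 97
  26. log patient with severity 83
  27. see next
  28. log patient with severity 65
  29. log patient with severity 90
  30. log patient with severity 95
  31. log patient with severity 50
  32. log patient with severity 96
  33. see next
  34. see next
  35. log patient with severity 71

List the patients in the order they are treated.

86 → 85 → 79 → 77 → 74 → 93 → 78 → 91 → 97 → 96 → 95

insert 86 → {86}
insert 77 → {86, 77}
insert 79 → {86, 79, 77}
insert 55 → {86, 79, 77, 55}
insert 61 → {86, 79, 77, 61, 55}
insert 57 → {86, 79, 77, 61, 57, 55}
insert 58 → {86, 79, 77, 61, 58, 57, 55}
see next → 86; now {79, 77, 61, 58, 57, 55}
insert 74 → {79, 77, 74, 61, 58, 57, 55}
insert 67 → {79, 77, 74, 67, 61, 58, 57, 55}
insert 85 → {85, 79, 77, 74, 67, 61, 58, 57, 55}
see next → 85; now {79, 77, 74, 67, 61, 58, 57, 55}
see next → 79; now {77, 74, 67, 61, 58, 57, 55}
see next → 77; now {74, 67, 61, 58, 57, 55}
see next → 74; now {67, 61, 58, 57, 55}
insert 59 → {67, 61, 59, 58, 57, 55}
insert 93 → {93, 67, 61, 59, 58, 57, 55}
insert 56 → {93, 67, 61, 59, 58, 57, 56, 55}
insert 78 → {93, 78, 67, 61, 59, 58, 57, 56, 55}
see next → 93; now {78, 67, 61, 59, 58, 57, 56, 55}
see next → 78; now {67, 61, 59, 58, 57, 56, 55}
insert 91 → {91, 67, 61, 59, 58, 57, 56, 55}
insert 82 → {91, 82, 67, 61, 59, 58, 57, 56, 55}
see next → 91; now {82, 67, 61, 59, 58, 57, 56, 55}
insert 97 → {97, 82, 67, 61, 59, 58, 57, 56, 55}
insert 83 → {97, 83, 82, 67, 61, 59, 58, 57, 56, 55}
see next → 97; now {83, 82, 67, 61, 59, 58, 57, 56, 55}
insert 65 → {83, 82, 67, 65, 61, 59, 58, 57, 56, 55}
insert 90 → {90, 83, 82, 67, 65, 61, 59, 58, 57, 56, 55}
insert 95 → {95, 90, 83, 82, 67, 65, 61, 59, 58, 57, 56, 55}
insert 50 → {95, 90, 83, 82, 67, 65, 61, 59, 58, 57, 56, 55, 50}
insert 96 → {96, 95, 90, 83, 82, 67, 65, 61, 59, 58, 57, 56, 55, 50}
see next → 96; now {95, 90, 83, 82, 67, 65, 61, 59, 58, 57, 56, 55, 50}
see next → 95; now {90, 83, 82, 67, 65, 61, 59, 58, 57, 56, 55, 50}
insert 71 → {90, 83, 82, 71, 67, 65, 61, 59, 58, 57, 56, 55, 50}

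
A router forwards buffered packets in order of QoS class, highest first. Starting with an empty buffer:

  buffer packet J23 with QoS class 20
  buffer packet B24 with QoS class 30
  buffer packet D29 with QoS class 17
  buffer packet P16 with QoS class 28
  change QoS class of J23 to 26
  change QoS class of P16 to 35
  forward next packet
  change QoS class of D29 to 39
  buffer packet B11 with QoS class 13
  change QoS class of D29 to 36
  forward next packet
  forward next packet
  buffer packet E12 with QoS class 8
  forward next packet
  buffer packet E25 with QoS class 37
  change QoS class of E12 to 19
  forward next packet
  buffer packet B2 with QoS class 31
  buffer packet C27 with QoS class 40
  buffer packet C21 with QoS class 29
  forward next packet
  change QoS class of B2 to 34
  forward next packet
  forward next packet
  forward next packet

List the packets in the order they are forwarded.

add J23 (QoS class 20) → {J23:20}
add B24 (QoS class 30) → {B24:30, J23:20}
add D29 (QoS class 17) → {B24:30, J23:20, D29:17}
add P16 (QoS class 28) → {B24:30, P16:28, J23:20, D29:17}
update J23 to QoS class 26 → {B24:30, P16:28, J23:26, D29:17}
update P16 to QoS class 35 → {P16:35, B24:30, J23:26, D29:17}
forward next packet → P16; now {B24:30, J23:26, D29:17}
update D29 to QoS class 39 → {D29:39, B24:30, J23:26}
add B11 (QoS class 13) → {D29:39, B24:30, J23:26, B11:13}
update D29 to QoS class 36 → {D29:36, B24:30, J23:26, B11:13}
forward next packet → D29; now {B24:30, J23:26, B11:13}
forward next packet → B24; now {J23:26, B11:13}
add E12 (QoS class 8) → {J23:26, B11:13, E12:8}
forward next packet → J23; now {B11:13, E12:8}
add E25 (QoS class 37) → {E25:37, B11:13, E12:8}
update E12 to QoS class 19 → {E25:37, E12:19, B11:13}
forward next packet → E25; now {E12:19, B11:13}
add B2 (QoS class 31) → {B2:31, E12:19, B11:13}
add C27 (QoS class 40) → {C27:40, B2:31, E12:19, B11:13}
add C21 (QoS class 29) → {C27:40, B2:31, C21:29, E12:19, B11:13}
forward next packet → C27; now {B2:31, C21:29, E12:19, B11:13}
update B2 to QoS class 34 → {B2:34, C21:29, E12:19, B11:13}
forward next packet → B2; now {C21:29, E12:19, B11:13}
forward next packet → C21; now {E12:19, B11:13}
forward next packet → E12; now {B11:13}

[P16, D29, B24, J23, E25, C27, B2, C21, E12]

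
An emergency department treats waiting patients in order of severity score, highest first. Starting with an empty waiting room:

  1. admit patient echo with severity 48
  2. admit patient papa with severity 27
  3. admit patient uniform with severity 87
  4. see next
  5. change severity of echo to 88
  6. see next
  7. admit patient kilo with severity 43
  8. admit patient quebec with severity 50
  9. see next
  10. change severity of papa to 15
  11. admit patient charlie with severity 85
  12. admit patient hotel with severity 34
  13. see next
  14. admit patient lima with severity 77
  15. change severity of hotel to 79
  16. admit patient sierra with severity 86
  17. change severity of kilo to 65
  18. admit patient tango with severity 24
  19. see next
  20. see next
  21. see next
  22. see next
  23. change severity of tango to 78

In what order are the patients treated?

[uniform, echo, quebec, charlie, sierra, hotel, lima, kilo]

add echo (severity 48) → {echo:48}
add papa (severity 27) → {echo:48, papa:27}
add uniform (severity 87) → {uniform:87, echo:48, papa:27}
see next → uniform; now {echo:48, papa:27}
update echo to severity 88 → {echo:88, papa:27}
see next → echo; now {papa:27}
add kilo (severity 43) → {kilo:43, papa:27}
add quebec (severity 50) → {quebec:50, kilo:43, papa:27}
see next → quebec; now {kilo:43, papa:27}
update papa to severity 15 → {kilo:43, papa:15}
add charlie (severity 85) → {charlie:85, kilo:43, papa:15}
add hotel (severity 34) → {charlie:85, kilo:43, hotel:34, papa:15}
see next → charlie; now {kilo:43, hotel:34, papa:15}
add lima (severity 77) → {lima:77, kilo:43, hotel:34, papa:15}
update hotel to severity 79 → {hotel:79, lima:77, kilo:43, papa:15}
add sierra (severity 86) → {sierra:86, hotel:79, lima:77, kilo:43, papa:15}
update kilo to severity 65 → {sierra:86, hotel:79, lima:77, kilo:65, papa:15}
add tango (severity 24) → {sierra:86, hotel:79, lima:77, kilo:65, tango:24, papa:15}
see next → sierra; now {hotel:79, lima:77, kilo:65, tango:24, papa:15}
see next → hotel; now {lima:77, kilo:65, tango:24, papa:15}
see next → lima; now {kilo:65, tango:24, papa:15}
see next → kilo; now {tango:24, papa:15}
update tango to severity 78 → {tango:78, papa:15}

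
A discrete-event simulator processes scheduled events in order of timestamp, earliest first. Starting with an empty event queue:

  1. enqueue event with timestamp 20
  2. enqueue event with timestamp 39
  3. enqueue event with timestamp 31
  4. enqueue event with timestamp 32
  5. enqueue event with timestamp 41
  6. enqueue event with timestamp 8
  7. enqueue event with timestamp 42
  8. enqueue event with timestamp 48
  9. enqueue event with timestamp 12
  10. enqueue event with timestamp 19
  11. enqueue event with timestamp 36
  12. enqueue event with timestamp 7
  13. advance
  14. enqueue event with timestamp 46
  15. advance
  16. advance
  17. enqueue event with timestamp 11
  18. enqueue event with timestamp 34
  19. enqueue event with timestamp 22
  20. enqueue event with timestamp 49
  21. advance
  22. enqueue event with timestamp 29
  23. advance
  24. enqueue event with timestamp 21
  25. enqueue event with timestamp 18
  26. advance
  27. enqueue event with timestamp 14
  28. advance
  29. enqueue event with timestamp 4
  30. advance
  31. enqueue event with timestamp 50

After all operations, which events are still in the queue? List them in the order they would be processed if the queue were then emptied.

insert 20 → {20}
insert 39 → {20, 39}
insert 31 → {20, 31, 39}
insert 32 → {20, 31, 32, 39}
insert 41 → {20, 31, 32, 39, 41}
insert 8 → {8, 20, 31, 32, 39, 41}
insert 42 → {8, 20, 31, 32, 39, 41, 42}
insert 48 → {8, 20, 31, 32, 39, 41, 42, 48}
insert 12 → {8, 12, 20, 31, 32, 39, 41, 42, 48}
insert 19 → {8, 12, 19, 20, 31, 32, 39, 41, 42, 48}
insert 36 → {8, 12, 19, 20, 31, 32, 36, 39, 41, 42, 48}
insert 7 → {7, 8, 12, 19, 20, 31, 32, 36, 39, 41, 42, 48}
advance → 7; now {8, 12, 19, 20, 31, 32, 36, 39, 41, 42, 48}
insert 46 → {8, 12, 19, 20, 31, 32, 36, 39, 41, 42, 46, 48}
advance → 8; now {12, 19, 20, 31, 32, 36, 39, 41, 42, 46, 48}
advance → 12; now {19, 20, 31, 32, 36, 39, 41, 42, 46, 48}
insert 11 → {11, 19, 20, 31, 32, 36, 39, 41, 42, 46, 48}
insert 34 → {11, 19, 20, 31, 32, 34, 36, 39, 41, 42, 46, 48}
insert 22 → {11, 19, 20, 22, 31, 32, 34, 36, 39, 41, 42, 46, 48}
insert 49 → {11, 19, 20, 22, 31, 32, 34, 36, 39, 41, 42, 46, 48, 49}
advance → 11; now {19, 20, 22, 31, 32, 34, 36, 39, 41, 42, 46, 48, 49}
insert 29 → {19, 20, 22, 29, 31, 32, 34, 36, 39, 41, 42, 46, 48, 49}
advance → 19; now {20, 22, 29, 31, 32, 34, 36, 39, 41, 42, 46, 48, 49}
insert 21 → {20, 21, 22, 29, 31, 32, 34, 36, 39, 41, 42, 46, 48, 49}
insert 18 → {18, 20, 21, 22, 29, 31, 32, 34, 36, 39, 41, 42, 46, 48, 49}
advance → 18; now {20, 21, 22, 29, 31, 32, 34, 36, 39, 41, 42, 46, 48, 49}
insert 14 → {14, 20, 21, 22, 29, 31, 32, 34, 36, 39, 41, 42, 46, 48, 49}
advance → 14; now {20, 21, 22, 29, 31, 32, 34, 36, 39, 41, 42, 46, 48, 49}
insert 4 → {4, 20, 21, 22, 29, 31, 32, 34, 36, 39, 41, 42, 46, 48, 49}
advance → 4; now {20, 21, 22, 29, 31, 32, 34, 36, 39, 41, 42, 46, 48, 49}
insert 50 → {20, 21, 22, 29, 31, 32, 34, 36, 39, 41, 42, 46, 48, 49, 50}

20, 21, 22, 29, 31, 32, 34, 36, 39, 41, 42, 46, 48, 49, 50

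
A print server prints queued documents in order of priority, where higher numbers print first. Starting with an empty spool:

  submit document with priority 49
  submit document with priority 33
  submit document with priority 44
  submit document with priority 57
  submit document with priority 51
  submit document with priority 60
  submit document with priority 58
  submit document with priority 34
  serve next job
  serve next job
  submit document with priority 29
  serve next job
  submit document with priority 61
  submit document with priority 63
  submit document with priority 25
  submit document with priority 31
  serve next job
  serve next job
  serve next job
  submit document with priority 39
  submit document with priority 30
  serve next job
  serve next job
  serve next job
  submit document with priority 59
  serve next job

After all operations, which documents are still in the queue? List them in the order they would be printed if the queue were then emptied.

34, 33, 31, 30, 29, 25

insert 49 → {49}
insert 33 → {49, 33}
insert 44 → {49, 44, 33}
insert 57 → {57, 49, 44, 33}
insert 51 → {57, 51, 49, 44, 33}
insert 60 → {60, 57, 51, 49, 44, 33}
insert 58 → {60, 58, 57, 51, 49, 44, 33}
insert 34 → {60, 58, 57, 51, 49, 44, 34, 33}
serve next job → 60; now {58, 57, 51, 49, 44, 34, 33}
serve next job → 58; now {57, 51, 49, 44, 34, 33}
insert 29 → {57, 51, 49, 44, 34, 33, 29}
serve next job → 57; now {51, 49, 44, 34, 33, 29}
insert 61 → {61, 51, 49, 44, 34, 33, 29}
insert 63 → {63, 61, 51, 49, 44, 34, 33, 29}
insert 25 → {63, 61, 51, 49, 44, 34, 33, 29, 25}
insert 31 → {63, 61, 51, 49, 44, 34, 33, 31, 29, 25}
serve next job → 63; now {61, 51, 49, 44, 34, 33, 31, 29, 25}
serve next job → 61; now {51, 49, 44, 34, 33, 31, 29, 25}
serve next job → 51; now {49, 44, 34, 33, 31, 29, 25}
insert 39 → {49, 44, 39, 34, 33, 31, 29, 25}
insert 30 → {49, 44, 39, 34, 33, 31, 30, 29, 25}
serve next job → 49; now {44, 39, 34, 33, 31, 30, 29, 25}
serve next job → 44; now {39, 34, 33, 31, 30, 29, 25}
serve next job → 39; now {34, 33, 31, 30, 29, 25}
insert 59 → {59, 34, 33, 31, 30, 29, 25}
serve next job → 59; now {34, 33, 31, 30, 29, 25}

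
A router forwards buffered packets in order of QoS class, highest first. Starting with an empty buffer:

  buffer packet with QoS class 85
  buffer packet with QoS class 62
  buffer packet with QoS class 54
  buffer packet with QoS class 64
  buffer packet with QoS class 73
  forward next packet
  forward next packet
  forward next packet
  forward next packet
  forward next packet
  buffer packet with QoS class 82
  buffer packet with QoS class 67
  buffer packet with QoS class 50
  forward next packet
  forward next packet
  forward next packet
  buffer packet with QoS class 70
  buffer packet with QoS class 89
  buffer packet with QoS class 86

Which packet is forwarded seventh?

insert 85 → {85}
insert 62 → {85, 62}
insert 54 → {85, 62, 54}
insert 64 → {85, 64, 62, 54}
insert 73 → {85, 73, 64, 62, 54}
forward next packet → 85; now {73, 64, 62, 54}
forward next packet → 73; now {64, 62, 54}
forward next packet → 64; now {62, 54}
forward next packet → 62; now {54}
forward next packet → 54; now {}
insert 82 → {82}
insert 67 → {82, 67}
insert 50 → {82, 67, 50}
forward next packet → 82; now {67, 50}
forward next packet → 67; now {50}
forward next packet → 50; now {}
insert 70 → {70}
insert 89 → {89, 70}
insert 86 → {89, 86, 70}

67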